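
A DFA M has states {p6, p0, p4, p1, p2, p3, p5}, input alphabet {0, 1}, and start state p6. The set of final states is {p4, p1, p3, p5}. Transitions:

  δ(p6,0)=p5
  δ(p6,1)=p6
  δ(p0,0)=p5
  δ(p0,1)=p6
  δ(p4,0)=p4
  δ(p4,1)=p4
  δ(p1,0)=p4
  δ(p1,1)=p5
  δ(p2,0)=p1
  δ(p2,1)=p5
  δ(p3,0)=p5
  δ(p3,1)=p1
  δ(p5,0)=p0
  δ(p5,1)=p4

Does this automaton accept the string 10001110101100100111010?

Yes

start at p6
read '1': p6 → p6
read '0': p6 → p5
read '0': p5 → p0
read '0': p0 → p5
read '1': p5 → p4
read '1': p4 → p4
read '1': p4 → p4
read '0': p4 → p4
read '1': p4 → p4
read '0': p4 → p4
read '1': p4 → p4
read '1': p4 → p4
read '0': p4 → p4
read '0': p4 → p4
read '1': p4 → p4
read '0': p4 → p4
read '0': p4 → p4
read '1': p4 → p4
read '1': p4 → p4
read '1': p4 → p4
read '0': p4 → p4
read '1': p4 → p4
read '0': p4 → p4
End state p4 is accepting.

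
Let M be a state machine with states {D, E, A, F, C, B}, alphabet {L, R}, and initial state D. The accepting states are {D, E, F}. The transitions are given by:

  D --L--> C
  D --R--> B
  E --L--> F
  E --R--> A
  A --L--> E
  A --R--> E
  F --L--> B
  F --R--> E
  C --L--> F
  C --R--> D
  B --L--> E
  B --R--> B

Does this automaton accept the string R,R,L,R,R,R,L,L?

Yes

D → B → B → E → A → E → A → E → F
End state F is accepting.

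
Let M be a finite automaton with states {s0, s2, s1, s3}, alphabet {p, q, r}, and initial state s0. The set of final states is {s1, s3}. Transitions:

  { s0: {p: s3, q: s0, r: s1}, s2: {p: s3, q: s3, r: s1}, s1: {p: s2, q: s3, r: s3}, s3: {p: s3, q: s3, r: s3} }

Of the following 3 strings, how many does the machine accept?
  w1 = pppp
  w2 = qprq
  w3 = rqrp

w1: s0 → s3 → s3 → s3 → s3  → end s3, accepted
w2: s0 → s0 → s3 → s3 → s3  → end s3, accepted
w3: s0 → s1 → s3 → s3 → s3  → end s3, accepted

3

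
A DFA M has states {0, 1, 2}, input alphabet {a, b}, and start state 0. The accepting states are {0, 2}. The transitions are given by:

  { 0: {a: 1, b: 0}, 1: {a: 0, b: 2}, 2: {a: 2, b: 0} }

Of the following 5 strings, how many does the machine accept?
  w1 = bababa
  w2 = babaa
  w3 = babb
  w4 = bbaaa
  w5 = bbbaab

3

w1:
  start at 0
  read 'b': 0 → 0
  read 'a': 0 → 1
  read 'b': 1 → 2
  read 'a': 2 → 2
  read 'b': 2 → 0
  read 'a': 0 → 1
  end 1, rejected
w2:
  start at 0
  read 'b': 0 → 0
  read 'a': 0 → 1
  read 'b': 1 → 2
  read 'a': 2 → 2
  read 'a': 2 → 2
  end 2, accepted
w3:
  start at 0
  read 'b': 0 → 0
  read 'a': 0 → 1
  read 'b': 1 → 2
  read 'b': 2 → 0
  end 0, accepted
w4:
  start at 0
  read 'b': 0 → 0
  read 'b': 0 → 0
  read 'a': 0 → 1
  read 'a': 1 → 0
  read 'a': 0 → 1
  end 1, rejected
w5:
  start at 0
  read 'b': 0 → 0
  read 'b': 0 → 0
  read 'b': 0 → 0
  read 'a': 0 → 1
  read 'a': 1 → 0
  read 'b': 0 → 0
  end 0, accepted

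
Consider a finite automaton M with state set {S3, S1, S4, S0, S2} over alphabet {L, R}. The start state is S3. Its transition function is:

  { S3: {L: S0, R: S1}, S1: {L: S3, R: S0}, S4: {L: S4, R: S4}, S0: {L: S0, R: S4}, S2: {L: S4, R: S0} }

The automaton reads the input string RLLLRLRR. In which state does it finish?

S4

start at S3
read 'R': S3 → S1
read 'L': S1 → S3
read 'L': S3 → S0
read 'L': S0 → S0
read 'R': S0 → S4
read 'L': S4 → S4
read 'R': S4 → S4
read 'R': S4 → S4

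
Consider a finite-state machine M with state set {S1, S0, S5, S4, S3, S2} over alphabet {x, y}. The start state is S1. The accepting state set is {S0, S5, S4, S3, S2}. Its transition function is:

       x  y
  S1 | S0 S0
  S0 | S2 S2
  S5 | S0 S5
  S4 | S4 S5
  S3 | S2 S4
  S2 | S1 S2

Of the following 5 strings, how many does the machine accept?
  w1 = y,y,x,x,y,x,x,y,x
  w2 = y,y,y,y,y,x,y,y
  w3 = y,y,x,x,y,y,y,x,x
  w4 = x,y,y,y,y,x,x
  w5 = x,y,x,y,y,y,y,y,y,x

3

w1: Trace: S1 -y-> S0 -y-> S2 -x-> S1 -x-> S0 -y-> S2 -x-> S1 -x-> S0 -y-> S2 -x-> S1  → end S1, rejected
w2: Trace: S1 -y-> S0 -y-> S2 -y-> S2 -y-> S2 -y-> S2 -x-> S1 -y-> S0 -y-> S2  → end S2, accepted
w3: Trace: S1 -y-> S0 -y-> S2 -x-> S1 -x-> S0 -y-> S2 -y-> S2 -y-> S2 -x-> S1 -x-> S0  → end S0, accepted
w4: Trace: S1 -x-> S0 -y-> S2 -y-> S2 -y-> S2 -y-> S2 -x-> S1 -x-> S0  → end S0, accepted
w5: Trace: S1 -x-> S0 -y-> S2 -x-> S1 -y-> S0 -y-> S2 -y-> S2 -y-> S2 -y-> S2 -y-> S2 -x-> S1  → end S1, rejected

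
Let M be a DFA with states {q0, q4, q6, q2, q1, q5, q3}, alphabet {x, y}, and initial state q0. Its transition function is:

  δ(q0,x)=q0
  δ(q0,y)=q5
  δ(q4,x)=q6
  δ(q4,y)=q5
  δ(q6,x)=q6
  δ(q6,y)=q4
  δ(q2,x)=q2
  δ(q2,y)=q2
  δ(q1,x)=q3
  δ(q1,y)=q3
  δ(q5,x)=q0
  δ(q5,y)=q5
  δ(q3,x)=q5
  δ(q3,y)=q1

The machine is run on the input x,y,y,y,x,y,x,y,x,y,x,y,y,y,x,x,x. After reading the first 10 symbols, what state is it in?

Trace: q0 -x-> q0 -y-> q5 -y-> q5 -y-> q5 -x-> q0 -y-> q5 -x-> q0 -y-> q5 -x-> q0 -y-> q5
After 10 symbols: q5.

q5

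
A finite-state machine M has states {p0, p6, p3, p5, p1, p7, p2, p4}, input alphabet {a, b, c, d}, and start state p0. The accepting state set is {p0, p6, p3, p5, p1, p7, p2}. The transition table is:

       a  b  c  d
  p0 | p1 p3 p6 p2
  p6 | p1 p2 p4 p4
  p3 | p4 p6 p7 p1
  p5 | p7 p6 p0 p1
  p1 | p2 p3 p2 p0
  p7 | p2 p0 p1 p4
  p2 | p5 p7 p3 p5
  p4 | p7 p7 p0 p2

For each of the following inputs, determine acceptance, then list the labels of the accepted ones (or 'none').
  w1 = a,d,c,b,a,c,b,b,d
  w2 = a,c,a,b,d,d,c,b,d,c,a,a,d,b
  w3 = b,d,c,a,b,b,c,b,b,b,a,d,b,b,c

w2, w3

w1: p0 → p1 → p0 → p6 → p2 → p5 → p0 → p3 → p6 → p4  → end p4, rejected
w2: p0 → p1 → p2 → p5 → p6 → p4 → p2 → p3 → p6 → p4 → p0 → p1 → p2 → p5 → p6  → end p6, accepted
w3: p0 → p3 → p1 → p2 → p5 → p6 → p2 → p3 → p6 → p2 → p7 → p2 → p5 → p6 → p2 → p3  → end p3, accepted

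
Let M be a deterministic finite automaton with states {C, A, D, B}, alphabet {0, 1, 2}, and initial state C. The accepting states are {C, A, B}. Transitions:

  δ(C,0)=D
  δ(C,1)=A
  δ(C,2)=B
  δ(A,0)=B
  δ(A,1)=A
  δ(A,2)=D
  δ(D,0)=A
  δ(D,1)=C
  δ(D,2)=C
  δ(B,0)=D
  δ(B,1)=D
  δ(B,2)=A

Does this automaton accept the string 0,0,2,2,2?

Yes

C → D → A → D → C → B
End state B is accepting.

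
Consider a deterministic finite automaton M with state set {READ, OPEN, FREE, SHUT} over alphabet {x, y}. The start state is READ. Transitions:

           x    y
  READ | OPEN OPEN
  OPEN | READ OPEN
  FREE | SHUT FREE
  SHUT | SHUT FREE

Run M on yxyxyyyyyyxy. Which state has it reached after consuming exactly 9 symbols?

OPEN

READ → OPEN → READ → OPEN → READ → OPEN → OPEN → OPEN → OPEN → OPEN
After 9 symbols: OPEN.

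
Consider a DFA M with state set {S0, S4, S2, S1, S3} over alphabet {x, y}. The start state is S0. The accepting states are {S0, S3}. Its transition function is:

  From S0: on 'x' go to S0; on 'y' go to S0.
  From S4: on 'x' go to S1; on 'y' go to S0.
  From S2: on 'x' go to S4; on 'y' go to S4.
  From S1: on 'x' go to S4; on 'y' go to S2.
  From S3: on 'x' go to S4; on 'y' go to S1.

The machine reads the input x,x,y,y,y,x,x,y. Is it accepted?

Trace: S0 -x-> S0 -x-> S0 -y-> S0 -y-> S0 -y-> S0 -x-> S0 -x-> S0 -y-> S0
End state S0 is accepting.

Yes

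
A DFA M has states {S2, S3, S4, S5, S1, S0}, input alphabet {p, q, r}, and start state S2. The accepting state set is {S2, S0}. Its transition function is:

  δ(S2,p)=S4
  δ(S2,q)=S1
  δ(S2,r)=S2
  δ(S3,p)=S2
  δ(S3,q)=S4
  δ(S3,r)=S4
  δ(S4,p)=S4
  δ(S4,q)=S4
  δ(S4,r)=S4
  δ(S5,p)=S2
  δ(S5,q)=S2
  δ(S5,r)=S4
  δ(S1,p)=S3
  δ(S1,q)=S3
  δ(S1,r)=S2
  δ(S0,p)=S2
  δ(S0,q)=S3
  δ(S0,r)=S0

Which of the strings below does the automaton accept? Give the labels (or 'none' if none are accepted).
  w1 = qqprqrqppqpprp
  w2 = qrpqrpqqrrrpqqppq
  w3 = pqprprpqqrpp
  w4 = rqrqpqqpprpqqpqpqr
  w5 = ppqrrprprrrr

w1: S2 → S1 → S3 → S2 → S2 → S1 → S2 → S1 → S3 → S2 → S1 → S3 → S2 → S2 → S4  → end S4, rejected
w2: S2 → S1 → S2 → S4 → S4 → S4 → S4 → S4 → S4 → S4 → S4 → S4 → S4 → S4 → S4 → S4 → S4 → S4  → end S4, rejected
w3: S2 → S4 → S4 → S4 → S4 → S4 → S4 → S4 → S4 → S4 → S4 → S4 → S4  → end S4, rejected
w4: S2 → S2 → S1 → S2 → S1 → S3 → S4 → S4 → S4 → S4 → S4 → S4 → S4 → S4 → S4 → S4 → S4 → S4 → S4  → end S4, rejected
w5: S2 → S4 → S4 → S4 → S4 → S4 → S4 → S4 → S4 → S4 → S4 → S4 → S4  → end S4, rejected

none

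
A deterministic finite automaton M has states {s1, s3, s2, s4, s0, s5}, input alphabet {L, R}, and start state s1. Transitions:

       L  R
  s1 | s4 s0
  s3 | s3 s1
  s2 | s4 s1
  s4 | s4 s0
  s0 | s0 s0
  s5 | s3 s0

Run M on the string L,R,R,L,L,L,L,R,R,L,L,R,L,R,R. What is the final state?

Trace: s1 -L-> s4 -R-> s0 -R-> s0 -L-> s0 -L-> s0 -L-> s0 -L-> s0 -R-> s0 -R-> s0 -L-> s0 -L-> s0 -R-> s0 -L-> s0 -R-> s0 -R-> s0

s0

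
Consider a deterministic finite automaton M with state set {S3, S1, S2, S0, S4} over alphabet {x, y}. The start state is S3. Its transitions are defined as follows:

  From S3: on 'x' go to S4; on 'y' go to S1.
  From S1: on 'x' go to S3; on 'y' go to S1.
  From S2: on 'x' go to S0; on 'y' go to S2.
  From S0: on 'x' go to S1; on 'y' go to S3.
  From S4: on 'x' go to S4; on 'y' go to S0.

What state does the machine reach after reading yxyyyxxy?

S0

Trace: S3 -y-> S1 -x-> S3 -y-> S1 -y-> S1 -y-> S1 -x-> S3 -x-> S4 -y-> S0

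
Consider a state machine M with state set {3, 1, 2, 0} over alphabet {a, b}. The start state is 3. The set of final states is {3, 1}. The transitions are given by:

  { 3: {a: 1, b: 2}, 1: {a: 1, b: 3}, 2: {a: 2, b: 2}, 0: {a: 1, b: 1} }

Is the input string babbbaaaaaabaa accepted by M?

Trace: 3 -b-> 2 -a-> 2 -b-> 2 -b-> 2 -b-> 2 -a-> 2 -a-> 2 -a-> 2 -a-> 2 -a-> 2 -a-> 2 -b-> 2 -a-> 2 -a-> 2
End state 2 is not accepting.

No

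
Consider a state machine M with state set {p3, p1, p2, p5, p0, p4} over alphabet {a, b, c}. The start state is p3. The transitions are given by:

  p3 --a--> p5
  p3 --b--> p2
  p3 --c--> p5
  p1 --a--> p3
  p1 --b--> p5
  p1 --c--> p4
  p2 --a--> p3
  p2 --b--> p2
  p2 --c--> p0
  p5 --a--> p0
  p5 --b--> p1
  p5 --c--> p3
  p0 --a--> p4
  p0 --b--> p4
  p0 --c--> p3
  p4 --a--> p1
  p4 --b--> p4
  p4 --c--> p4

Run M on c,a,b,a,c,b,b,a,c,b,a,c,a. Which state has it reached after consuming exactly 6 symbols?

Trace: p3 -c-> p5 -a-> p0 -b-> p4 -a-> p1 -c-> p4 -b-> p4
After 6 symbols: p4.

p4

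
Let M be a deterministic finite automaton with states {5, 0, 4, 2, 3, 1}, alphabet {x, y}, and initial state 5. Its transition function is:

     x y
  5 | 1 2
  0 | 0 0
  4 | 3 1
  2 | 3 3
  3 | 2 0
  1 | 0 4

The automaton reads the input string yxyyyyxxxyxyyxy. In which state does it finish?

Trace: 5 -y-> 2 -x-> 3 -y-> 0 -y-> 0 -y-> 0 -y-> 0 -x-> 0 -x-> 0 -x-> 0 -y-> 0 -x-> 0 -y-> 0 -y-> 0 -x-> 0 -y-> 0

0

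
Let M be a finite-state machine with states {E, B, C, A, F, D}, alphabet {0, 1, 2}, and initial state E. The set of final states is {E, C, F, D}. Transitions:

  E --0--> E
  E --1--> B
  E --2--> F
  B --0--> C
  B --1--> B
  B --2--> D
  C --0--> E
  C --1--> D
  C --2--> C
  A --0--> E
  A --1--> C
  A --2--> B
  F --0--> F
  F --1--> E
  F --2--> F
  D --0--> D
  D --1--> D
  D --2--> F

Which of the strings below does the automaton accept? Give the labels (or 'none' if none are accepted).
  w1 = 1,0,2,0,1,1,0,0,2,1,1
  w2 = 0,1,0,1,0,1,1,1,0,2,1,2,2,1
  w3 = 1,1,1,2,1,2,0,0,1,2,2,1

w2, w3

w1: Trace: E -1-> B -0-> C -2-> C -0-> E -1-> B -1-> B -0-> C -0-> E -2-> F -1-> E -1-> B  → end B, rejected
w2: Trace: E -0-> E -1-> B -0-> C -1-> D -0-> D -1-> D -1-> D -1-> D -0-> D -2-> F -1-> E -2-> F -2-> F -1-> E  → end E, accepted
w3: Trace: E -1-> B -1-> B -1-> B -2-> D -1-> D -2-> F -0-> F -0-> F -1-> E -2-> F -2-> F -1-> E  → end E, accepted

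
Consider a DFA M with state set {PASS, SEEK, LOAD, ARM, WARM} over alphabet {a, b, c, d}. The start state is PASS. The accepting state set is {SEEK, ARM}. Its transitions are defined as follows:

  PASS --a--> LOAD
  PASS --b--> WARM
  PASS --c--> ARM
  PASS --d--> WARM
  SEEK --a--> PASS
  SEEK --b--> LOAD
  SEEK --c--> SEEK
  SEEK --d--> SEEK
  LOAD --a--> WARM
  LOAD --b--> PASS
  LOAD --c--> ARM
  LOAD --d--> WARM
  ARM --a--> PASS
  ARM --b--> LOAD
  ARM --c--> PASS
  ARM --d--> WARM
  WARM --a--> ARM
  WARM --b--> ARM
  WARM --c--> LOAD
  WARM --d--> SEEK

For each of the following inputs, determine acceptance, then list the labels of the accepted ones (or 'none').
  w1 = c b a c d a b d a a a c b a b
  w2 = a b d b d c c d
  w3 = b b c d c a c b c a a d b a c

w1, w3

w1:
  start at PASS
  read 'c': PASS → ARM
  read 'b': ARM → LOAD
  read 'a': LOAD → WARM
  read 'c': WARM → LOAD
  read 'd': LOAD → WARM
  read 'a': WARM → ARM
  read 'b': ARM → LOAD
  read 'd': LOAD → WARM
  read 'a': WARM → ARM
  read 'a': ARM → PASS
  read 'a': PASS → LOAD
  read 'c': LOAD → ARM
  read 'b': ARM → LOAD
  read 'a': LOAD → WARM
  read 'b': WARM → ARM
  end ARM, accepted
w2:
  start at PASS
  read 'a': PASS → LOAD
  read 'b': LOAD → PASS
  read 'd': PASS → WARM
  read 'b': WARM → ARM
  read 'd': ARM → WARM
  read 'c': WARM → LOAD
  read 'c': LOAD → ARM
  read 'd': ARM → WARM
  end WARM, rejected
w3:
  start at PASS
  read 'b': PASS → WARM
  read 'b': WARM → ARM
  read 'c': ARM → PASS
  read 'd': PASS → WARM
  read 'c': WARM → LOAD
  read 'a': LOAD → WARM
  read 'c': WARM → LOAD
  read 'b': LOAD → PASS
  read 'c': PASS → ARM
  read 'a': ARM → PASS
  read 'a': PASS → LOAD
  read 'd': LOAD → WARM
  read 'b': WARM → ARM
  read 'a': ARM → PASS
  read 'c': PASS → ARM
  end ARM, accepted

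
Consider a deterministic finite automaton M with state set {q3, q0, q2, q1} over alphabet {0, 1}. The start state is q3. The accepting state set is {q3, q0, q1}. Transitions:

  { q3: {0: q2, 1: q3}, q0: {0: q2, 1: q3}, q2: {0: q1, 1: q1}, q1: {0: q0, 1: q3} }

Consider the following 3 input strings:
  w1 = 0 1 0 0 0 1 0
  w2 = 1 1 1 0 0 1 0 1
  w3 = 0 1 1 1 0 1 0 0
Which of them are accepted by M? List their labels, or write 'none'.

w2

w1:
  start at q3
  read '0': q3 → q2
  read '1': q2 → q1
  read '0': q1 → q0
  read '0': q0 → q2
  read '0': q2 → q1
  read '1': q1 → q3
  read '0': q3 → q2
  end q2, rejected
w2:
  start at q3
  read '1': q3 → q3
  read '1': q3 → q3
  read '1': q3 → q3
  read '0': q3 → q2
  read '0': q2 → q1
  read '1': q1 → q3
  read '0': q3 → q2
  read '1': q2 → q1
  end q1, accepted
w3:
  start at q3
  read '0': q3 → q2
  read '1': q2 → q1
  read '1': q1 → q3
  read '1': q3 → q3
  read '0': q3 → q2
  read '1': q2 → q1
  read '0': q1 → q0
  read '0': q0 → q2
  end q2, rejected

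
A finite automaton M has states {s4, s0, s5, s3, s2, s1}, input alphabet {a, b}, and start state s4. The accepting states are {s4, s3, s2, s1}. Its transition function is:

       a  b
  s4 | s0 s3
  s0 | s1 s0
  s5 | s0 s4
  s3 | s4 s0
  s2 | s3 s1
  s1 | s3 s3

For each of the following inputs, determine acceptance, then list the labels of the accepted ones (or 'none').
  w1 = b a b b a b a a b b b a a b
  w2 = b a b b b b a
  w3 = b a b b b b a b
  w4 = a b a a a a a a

w1: s4 → s3 → s4 → s3 → s0 → s1 → s3 → s4 → s0 → s0 → s0 → s0 → s1 → s3 → s0  → end s0, rejected
w2: s4 → s3 → s4 → s3 → s0 → s0 → s0 → s1  → end s1, accepted
w3: s4 → s3 → s4 → s3 → s0 → s0 → s0 → s1 → s3  → end s3, accepted
w4: s4 → s0 → s0 → s1 → s3 → s4 → s0 → s1 → s3  → end s3, accepted

w2, w3, w4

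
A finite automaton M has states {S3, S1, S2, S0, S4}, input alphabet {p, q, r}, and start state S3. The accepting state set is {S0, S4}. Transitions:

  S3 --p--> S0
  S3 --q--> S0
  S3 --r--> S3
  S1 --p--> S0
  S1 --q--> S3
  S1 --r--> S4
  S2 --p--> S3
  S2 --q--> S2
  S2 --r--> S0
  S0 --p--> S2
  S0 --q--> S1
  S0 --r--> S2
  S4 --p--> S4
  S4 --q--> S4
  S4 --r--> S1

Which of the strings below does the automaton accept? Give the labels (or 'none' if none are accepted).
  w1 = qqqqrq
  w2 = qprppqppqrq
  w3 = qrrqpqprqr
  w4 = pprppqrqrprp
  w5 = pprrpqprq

w3

w1: Trace: S3 -q-> S0 -q-> S1 -q-> S3 -q-> S0 -r-> S2 -q-> S2  → end S2, rejected
w2: Trace: S3 -q-> S0 -p-> S2 -r-> S0 -p-> S2 -p-> S3 -q-> S0 -p-> S2 -p-> S3 -q-> S0 -r-> S2 -q-> S2  → end S2, rejected
w3: Trace: S3 -q-> S0 -r-> S2 -r-> S0 -q-> S1 -p-> S0 -q-> S1 -p-> S0 -r-> S2 -q-> S2 -r-> S0  → end S0, accepted
w4: Trace: S3 -p-> S0 -p-> S2 -r-> S0 -p-> S2 -p-> S3 -q-> S0 -r-> S2 -q-> S2 -r-> S0 -p-> S2 -r-> S0 -p-> S2  → end S2, rejected
w5: Trace: S3 -p-> S0 -p-> S2 -r-> S0 -r-> S2 -p-> S3 -q-> S0 -p-> S2 -r-> S0 -q-> S1  → end S1, rejected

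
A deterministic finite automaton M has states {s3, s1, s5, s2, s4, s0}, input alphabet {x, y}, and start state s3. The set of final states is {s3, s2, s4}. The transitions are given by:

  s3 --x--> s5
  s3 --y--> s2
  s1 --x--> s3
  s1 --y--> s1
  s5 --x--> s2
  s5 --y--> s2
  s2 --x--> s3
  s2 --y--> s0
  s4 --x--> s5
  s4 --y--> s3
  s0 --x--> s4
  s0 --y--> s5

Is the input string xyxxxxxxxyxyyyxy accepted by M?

start at s3
read 'x': s3 → s5
read 'y': s5 → s2
read 'x': s2 → s3
read 'x': s3 → s5
read 'x': s5 → s2
read 'x': s2 → s3
read 'x': s3 → s5
read 'x': s5 → s2
read 'x': s2 → s3
read 'y': s3 → s2
read 'x': s2 → s3
read 'y': s3 → s2
read 'y': s2 → s0
read 'y': s0 → s5
read 'x': s5 → s2
read 'y': s2 → s0
End state s0 is not accepting.

No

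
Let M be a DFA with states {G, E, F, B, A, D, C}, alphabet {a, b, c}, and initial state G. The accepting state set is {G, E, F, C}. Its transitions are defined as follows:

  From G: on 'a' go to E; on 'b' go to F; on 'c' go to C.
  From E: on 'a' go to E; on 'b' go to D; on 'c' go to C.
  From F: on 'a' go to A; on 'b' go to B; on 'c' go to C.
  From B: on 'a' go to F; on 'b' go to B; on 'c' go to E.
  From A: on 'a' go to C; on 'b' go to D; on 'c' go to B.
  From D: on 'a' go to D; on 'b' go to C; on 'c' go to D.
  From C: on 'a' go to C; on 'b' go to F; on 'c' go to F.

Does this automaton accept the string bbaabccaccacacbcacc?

G → F → B → F → A → D → D → D → D → D → D → D → D → D → D → C → F → A → B → E
End state E is accepting.

Yes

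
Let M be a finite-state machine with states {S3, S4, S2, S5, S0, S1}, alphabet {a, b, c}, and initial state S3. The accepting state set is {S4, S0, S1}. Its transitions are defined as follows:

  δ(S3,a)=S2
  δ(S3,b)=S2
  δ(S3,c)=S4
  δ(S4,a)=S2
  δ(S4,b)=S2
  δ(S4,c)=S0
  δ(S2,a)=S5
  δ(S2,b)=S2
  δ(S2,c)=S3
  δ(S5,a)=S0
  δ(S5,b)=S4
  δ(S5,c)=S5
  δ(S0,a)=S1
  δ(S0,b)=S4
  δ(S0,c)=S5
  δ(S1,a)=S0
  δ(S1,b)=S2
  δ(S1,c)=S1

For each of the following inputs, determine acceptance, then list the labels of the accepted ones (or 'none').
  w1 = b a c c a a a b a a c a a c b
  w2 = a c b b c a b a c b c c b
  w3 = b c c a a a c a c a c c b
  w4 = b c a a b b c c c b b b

w2, w3

w1:
  start at S3
  read 'b': S3 → S2
  read 'a': S2 → S5
  read 'c': S5 → S5
  read 'c': S5 → S5
  read 'a': S5 → S0
  read 'a': S0 → S1
  read 'a': S1 → S0
  read 'b': S0 → S4
  read 'a': S4 → S2
  read 'a': S2 → S5
  read 'c': S5 → S5
  read 'a': S5 → S0
  read 'a': S0 → S1
  read 'c': S1 → S1
  read 'b': S1 → S2
  end S2, rejected
w2:
  start at S3
  read 'a': S3 → S2
  read 'c': S2 → S3
  read 'b': S3 → S2
  read 'b': S2 → S2
  read 'c': S2 → S3
  read 'a': S3 → S2
  read 'b': S2 → S2
  read 'a': S2 → S5
  read 'c': S5 → S5
  read 'b': S5 → S4
  read 'c': S4 → S0
  read 'c': S0 → S5
  read 'b': S5 → S4
  end S4, accepted
w3:
  start at S3
  read 'b': S3 → S2
  read 'c': S2 → S3
  read 'c': S3 → S4
  read 'a': S4 → S2
  read 'a': S2 → S5
  read 'a': S5 → S0
  read 'c': S0 → S5
  read 'a': S5 → S0
  read 'c': S0 → S5
  read 'a': S5 → S0
  read 'c': S0 → S5
  read 'c': S5 → S5
  read 'b': S5 → S4
  end S4, accepted
w4:
  start at S3
  read 'b': S3 → S2
  read 'c': S2 → S3
  read 'a': S3 → S2
  read 'a': S2 → S5
  read 'b': S5 → S4
  read 'b': S4 → S2
  read 'c': S2 → S3
  read 'c': S3 → S4
  read 'c': S4 → S0
  read 'b': S0 → S4
  read 'b': S4 → S2
  read 'b': S2 → S2
  end S2, rejected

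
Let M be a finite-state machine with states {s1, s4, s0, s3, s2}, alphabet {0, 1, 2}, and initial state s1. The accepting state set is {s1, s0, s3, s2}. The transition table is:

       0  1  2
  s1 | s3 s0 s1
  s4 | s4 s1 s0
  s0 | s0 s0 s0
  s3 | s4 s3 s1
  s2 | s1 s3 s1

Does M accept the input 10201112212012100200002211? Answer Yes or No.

Yes

start at s1
read '1': s1 → s0
read '0': s0 → s0
read '2': s0 → s0
read '0': s0 → s0
read '1': s0 → s0
read '1': s0 → s0
read '1': s0 → s0
read '2': s0 → s0
read '2': s0 → s0
read '1': s0 → s0
read '2': s0 → s0
read '0': s0 → s0
read '1': s0 → s0
read '2': s0 → s0
read '1': s0 → s0
read '0': s0 → s0
read '0': s0 → s0
read '2': s0 → s0
read '0': s0 → s0
read '0': s0 → s0
read '0': s0 → s0
read '0': s0 → s0
read '2': s0 → s0
read '2': s0 → s0
read '1': s0 → s0
read '1': s0 → s0
End state s0 is accepting.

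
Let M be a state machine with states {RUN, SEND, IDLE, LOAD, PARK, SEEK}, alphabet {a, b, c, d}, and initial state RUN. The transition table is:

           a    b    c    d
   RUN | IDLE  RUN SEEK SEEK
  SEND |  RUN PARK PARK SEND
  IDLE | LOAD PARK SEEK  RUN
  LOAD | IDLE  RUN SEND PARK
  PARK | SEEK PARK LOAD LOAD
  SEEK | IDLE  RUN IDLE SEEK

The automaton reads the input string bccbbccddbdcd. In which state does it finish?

SEND

start at RUN
read 'b': RUN → RUN
read 'c': RUN → SEEK
read 'c': SEEK → IDLE
read 'b': IDLE → PARK
read 'b': PARK → PARK
read 'c': PARK → LOAD
read 'c': LOAD → SEND
read 'd': SEND → SEND
read 'd': SEND → SEND
read 'b': SEND → PARK
read 'd': PARK → LOAD
read 'c': LOAD → SEND
read 'd': SEND → SEND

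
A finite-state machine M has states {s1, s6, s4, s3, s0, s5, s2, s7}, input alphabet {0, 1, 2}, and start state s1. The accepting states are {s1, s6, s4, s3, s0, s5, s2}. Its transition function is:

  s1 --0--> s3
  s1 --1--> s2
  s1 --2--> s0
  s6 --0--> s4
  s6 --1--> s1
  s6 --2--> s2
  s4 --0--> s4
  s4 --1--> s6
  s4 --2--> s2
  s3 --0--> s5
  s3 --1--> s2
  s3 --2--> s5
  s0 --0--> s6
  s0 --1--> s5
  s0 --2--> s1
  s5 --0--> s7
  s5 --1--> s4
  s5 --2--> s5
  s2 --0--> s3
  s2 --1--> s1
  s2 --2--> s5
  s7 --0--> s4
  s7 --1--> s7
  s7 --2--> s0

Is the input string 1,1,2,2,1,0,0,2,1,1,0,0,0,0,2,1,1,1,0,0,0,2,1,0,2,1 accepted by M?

Yes

Trace: s1 -1-> s2 -1-> s1 -2-> s0 -2-> s1 -1-> s2 -0-> s3 -0-> s5 -2-> s5 -1-> s4 -1-> s6 -0-> s4 -0-> s4 -0-> s4 -0-> s4 -2-> s2 -1-> s1 -1-> s2 -1-> s1 -0-> s3 -0-> s5 -0-> s7 -2-> s0 -1-> s5 -0-> s7 -2-> s0 -1-> s5
End state s5 is accepting.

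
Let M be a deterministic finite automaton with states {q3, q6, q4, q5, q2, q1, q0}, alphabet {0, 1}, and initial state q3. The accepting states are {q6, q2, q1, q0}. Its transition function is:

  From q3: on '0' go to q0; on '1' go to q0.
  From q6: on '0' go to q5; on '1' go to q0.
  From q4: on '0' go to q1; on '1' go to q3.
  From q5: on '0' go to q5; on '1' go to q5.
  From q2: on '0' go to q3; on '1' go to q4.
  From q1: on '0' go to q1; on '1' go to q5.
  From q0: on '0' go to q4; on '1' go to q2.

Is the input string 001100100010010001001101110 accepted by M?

Trace: q3 -0-> q0 -0-> q4 -1-> q3 -1-> q0 -0-> q4 -0-> q1 -1-> q5 -0-> q5 -0-> q5 -0-> q5 -1-> q5 -0-> q5 -0-> q5 -1-> q5 -0-> q5 -0-> q5 -0-> q5 -1-> q5 -0-> q5 -0-> q5 -1-> q5 -1-> q5 -0-> q5 -1-> q5 -1-> q5 -1-> q5 -0-> q5
End state q5 is not accepting.

No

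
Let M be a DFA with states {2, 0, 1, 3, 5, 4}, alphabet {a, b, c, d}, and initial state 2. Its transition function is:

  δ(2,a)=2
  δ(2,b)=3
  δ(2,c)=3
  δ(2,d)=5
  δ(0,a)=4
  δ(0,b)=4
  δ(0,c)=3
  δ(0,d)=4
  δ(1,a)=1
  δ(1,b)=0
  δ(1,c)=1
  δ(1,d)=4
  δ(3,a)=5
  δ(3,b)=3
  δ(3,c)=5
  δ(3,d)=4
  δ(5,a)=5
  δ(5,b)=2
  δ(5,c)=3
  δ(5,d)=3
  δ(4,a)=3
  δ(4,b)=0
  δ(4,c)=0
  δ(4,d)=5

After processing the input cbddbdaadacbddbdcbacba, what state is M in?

5

2 → 3 → 3 → 4 → 5 → 2 → 5 → 5 → 5 → 3 → 5 → 3 → 3 → 4 → 5 → 2 → 5 → 3 → 3 → 5 → 3 → 3 → 5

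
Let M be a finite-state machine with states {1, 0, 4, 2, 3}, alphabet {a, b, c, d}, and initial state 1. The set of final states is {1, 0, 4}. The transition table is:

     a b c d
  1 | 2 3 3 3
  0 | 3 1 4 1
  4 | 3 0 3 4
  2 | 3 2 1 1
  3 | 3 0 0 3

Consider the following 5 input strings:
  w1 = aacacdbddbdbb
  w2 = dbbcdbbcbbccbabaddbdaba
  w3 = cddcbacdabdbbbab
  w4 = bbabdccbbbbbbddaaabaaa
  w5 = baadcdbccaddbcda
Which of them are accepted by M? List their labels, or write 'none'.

w1

w1: 1 → 2 → 3 → 0 → 3 → 0 → 1 → 3 → 3 → 3 → 0 → 1 → 3 → 0  → end 0, accepted
w2: 1 → 3 → 0 → 1 → 3 → 3 → 0 → 1 → 3 → 0 → 1 → 3 → 0 → 1 → 2 → 2 → 3 → 3 → 3 → 0 → 1 → 2 → 2 → 3  → end 3, rejected
w3: 1 → 3 → 3 → 3 → 0 → 1 → 2 → 1 → 3 → 3 → 0 → 1 → 3 → 0 → 1 → 2 → 2  → end 2, rejected
w4: 1 → 3 → 0 → 3 → 0 → 1 → 3 → 0 → 1 → 3 → 0 → 1 → 3 → 0 → 1 → 3 → 3 → 3 → 3 → 0 → 3 → 3 → 3  → end 3, rejected
w5: 1 → 3 → 3 → 3 → 3 → 0 → 1 → 3 → 0 → 4 → 3 → 3 → 3 → 0 → 4 → 4 → 3  → end 3, rejected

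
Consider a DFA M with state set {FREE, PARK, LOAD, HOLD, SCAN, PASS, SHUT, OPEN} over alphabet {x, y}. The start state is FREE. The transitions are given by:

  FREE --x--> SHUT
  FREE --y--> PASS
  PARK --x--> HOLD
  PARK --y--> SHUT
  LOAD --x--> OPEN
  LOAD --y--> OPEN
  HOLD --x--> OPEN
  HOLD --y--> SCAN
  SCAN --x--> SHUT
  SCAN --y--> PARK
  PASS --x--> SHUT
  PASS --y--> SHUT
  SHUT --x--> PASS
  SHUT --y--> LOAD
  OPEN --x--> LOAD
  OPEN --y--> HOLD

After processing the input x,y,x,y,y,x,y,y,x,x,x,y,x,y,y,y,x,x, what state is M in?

start at FREE
read 'x': FREE → SHUT
read 'y': SHUT → LOAD
read 'x': LOAD → OPEN
read 'y': OPEN → HOLD
read 'y': HOLD → SCAN
read 'x': SCAN → SHUT
read 'y': SHUT → LOAD
read 'y': LOAD → OPEN
read 'x': OPEN → LOAD
read 'x': LOAD → OPEN
read 'x': OPEN → LOAD
read 'y': LOAD → OPEN
read 'x': OPEN → LOAD
read 'y': LOAD → OPEN
read 'y': OPEN → HOLD
read 'y': HOLD → SCAN
read 'x': SCAN → SHUT
read 'x': SHUT → PASS

PASS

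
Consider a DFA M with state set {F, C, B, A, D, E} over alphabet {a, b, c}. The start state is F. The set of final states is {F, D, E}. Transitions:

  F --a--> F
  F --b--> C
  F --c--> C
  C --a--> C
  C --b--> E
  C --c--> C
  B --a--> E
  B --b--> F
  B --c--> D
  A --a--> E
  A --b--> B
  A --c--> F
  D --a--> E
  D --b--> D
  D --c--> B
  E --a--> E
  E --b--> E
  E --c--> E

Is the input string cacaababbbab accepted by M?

F → C → C → C → C → C → E → E → E → E → E → E → E
End state E is accepting.

Yes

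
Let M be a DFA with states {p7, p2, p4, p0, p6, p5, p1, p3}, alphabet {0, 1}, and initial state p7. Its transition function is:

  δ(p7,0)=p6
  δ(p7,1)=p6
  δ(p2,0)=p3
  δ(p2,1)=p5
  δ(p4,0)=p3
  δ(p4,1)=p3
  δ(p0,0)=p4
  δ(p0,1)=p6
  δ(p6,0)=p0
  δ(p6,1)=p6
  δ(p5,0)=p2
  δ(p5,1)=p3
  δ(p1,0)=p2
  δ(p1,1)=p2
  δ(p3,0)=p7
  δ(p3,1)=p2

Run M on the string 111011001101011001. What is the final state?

p2

p7 → p6 → p6 → p6 → p0 → p6 → p6 → p0 → p4 → p3 → p2 → p3 → p2 → p3 → p2 → p5 → p2 → p3 → p2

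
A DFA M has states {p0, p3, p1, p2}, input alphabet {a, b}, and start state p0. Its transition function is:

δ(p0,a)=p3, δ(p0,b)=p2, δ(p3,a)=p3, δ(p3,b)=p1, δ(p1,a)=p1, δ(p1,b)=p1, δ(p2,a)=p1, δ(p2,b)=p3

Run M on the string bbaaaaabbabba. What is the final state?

p1

Trace: p0 -b-> p2 -b-> p3 -a-> p3 -a-> p3 -a-> p3 -a-> p3 -a-> p3 -b-> p1 -b-> p1 -a-> p1 -b-> p1 -b-> p1 -a-> p1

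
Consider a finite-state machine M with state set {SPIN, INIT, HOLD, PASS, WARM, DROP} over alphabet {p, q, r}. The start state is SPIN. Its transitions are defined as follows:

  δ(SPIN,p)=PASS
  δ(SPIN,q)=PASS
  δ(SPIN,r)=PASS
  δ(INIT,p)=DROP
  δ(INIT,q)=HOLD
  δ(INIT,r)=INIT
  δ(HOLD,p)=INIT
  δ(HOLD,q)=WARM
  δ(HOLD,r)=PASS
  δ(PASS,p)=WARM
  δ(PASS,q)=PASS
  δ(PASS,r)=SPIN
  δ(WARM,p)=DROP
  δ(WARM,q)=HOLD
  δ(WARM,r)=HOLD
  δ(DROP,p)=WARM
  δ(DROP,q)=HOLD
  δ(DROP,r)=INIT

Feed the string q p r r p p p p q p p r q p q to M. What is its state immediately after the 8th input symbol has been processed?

DROP

start at SPIN
read 'q': SPIN → PASS
read 'p': PASS → WARM
read 'r': WARM → HOLD
read 'r': HOLD → PASS
read 'p': PASS → WARM
read 'p': WARM → DROP
read 'p': DROP → WARM
read 'p': WARM → DROP
After 8 symbols: DROP.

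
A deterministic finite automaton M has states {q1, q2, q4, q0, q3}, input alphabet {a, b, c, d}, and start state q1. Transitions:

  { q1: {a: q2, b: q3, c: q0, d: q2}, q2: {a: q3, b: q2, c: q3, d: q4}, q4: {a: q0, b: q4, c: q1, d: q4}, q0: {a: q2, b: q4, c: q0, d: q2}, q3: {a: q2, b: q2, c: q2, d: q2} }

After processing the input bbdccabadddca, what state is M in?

q2

Trace: q1 -b-> q3 -b-> q2 -d-> q4 -c-> q1 -c-> q0 -a-> q2 -b-> q2 -a-> q3 -d-> q2 -d-> q4 -d-> q4 -c-> q1 -a-> q2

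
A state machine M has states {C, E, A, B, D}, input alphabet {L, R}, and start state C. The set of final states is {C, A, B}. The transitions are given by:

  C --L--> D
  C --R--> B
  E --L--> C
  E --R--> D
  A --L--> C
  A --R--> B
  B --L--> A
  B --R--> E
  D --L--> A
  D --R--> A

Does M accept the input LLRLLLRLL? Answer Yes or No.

Trace: C -L-> D -L-> A -R-> B -L-> A -L-> C -L-> D -R-> A -L-> C -L-> D
End state D is not accepting.

No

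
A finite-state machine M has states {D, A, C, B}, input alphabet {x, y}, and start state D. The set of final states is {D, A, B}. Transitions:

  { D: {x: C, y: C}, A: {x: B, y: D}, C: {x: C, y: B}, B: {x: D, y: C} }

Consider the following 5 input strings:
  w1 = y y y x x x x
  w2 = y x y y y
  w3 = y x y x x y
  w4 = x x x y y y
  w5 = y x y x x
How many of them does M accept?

w1:
  start at D
  read 'y': D → C
  read 'y': C → B
  read 'y': B → C
  read 'x': C → C
  read 'x': C → C
  read 'x': C → C
  read 'x': C → C
  end C, rejected
w2:
  start at D
  read 'y': D → C
  read 'x': C → C
  read 'y': C → B
  read 'y': B → C
  read 'y': C → B
  end B, accepted
w3:
  start at D
  read 'y': D → C
  read 'x': C → C
  read 'y': C → B
  read 'x': B → D
  read 'x': D → C
  read 'y': C → B
  end B, accepted
w4:
  start at D
  read 'x': D → C
  read 'x': C → C
  read 'x': C → C
  read 'y': C → B
  read 'y': B → C
  read 'y': C → B
  end B, accepted
w5:
  start at D
  read 'y': D → C
  read 'x': C → C
  read 'y': C → B
  read 'x': B → D
  read 'x': D → C
  end C, rejected

3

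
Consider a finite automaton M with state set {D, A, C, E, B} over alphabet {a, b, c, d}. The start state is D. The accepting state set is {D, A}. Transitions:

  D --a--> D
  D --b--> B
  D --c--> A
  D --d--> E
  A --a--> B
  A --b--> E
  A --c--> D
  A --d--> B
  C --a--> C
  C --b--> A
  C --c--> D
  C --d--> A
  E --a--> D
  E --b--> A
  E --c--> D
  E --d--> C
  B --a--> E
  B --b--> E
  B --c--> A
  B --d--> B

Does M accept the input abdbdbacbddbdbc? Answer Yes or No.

Yes

D → D → B → B → E → C → A → B → A → E → C → A → E → C → A → D
End state D is accepting.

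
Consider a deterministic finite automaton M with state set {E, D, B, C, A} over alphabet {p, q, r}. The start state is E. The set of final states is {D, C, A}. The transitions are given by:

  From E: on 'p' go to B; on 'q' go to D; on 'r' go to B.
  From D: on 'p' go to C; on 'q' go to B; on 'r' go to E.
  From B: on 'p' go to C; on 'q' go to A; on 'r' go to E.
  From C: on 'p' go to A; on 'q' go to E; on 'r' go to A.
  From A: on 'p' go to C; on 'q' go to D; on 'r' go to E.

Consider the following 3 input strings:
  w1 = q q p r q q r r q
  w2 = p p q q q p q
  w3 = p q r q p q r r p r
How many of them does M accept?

w1:
  start at E
  read 'q': E → D
  read 'q': D → B
  read 'p': B → C
  read 'r': C → A
  read 'q': A → D
  read 'q': D → B
  read 'r': B → E
  read 'r': E → B
  read 'q': B → A
  end A, accepted
w2:
  start at E
  read 'p': E → B
  read 'p': B → C
  read 'q': C → E
  read 'q': E → D
  read 'q': D → B
  read 'p': B → C
  read 'q': C → E
  end E, rejected
w3:
  start at E
  read 'p': E → B
  read 'q': B → A
  read 'r': A → E
  read 'q': E → D
  read 'p': D → C
  read 'q': C → E
  read 'r': E → B
  read 'r': B → E
  read 'p': E → B
  read 'r': B → E
  end E, rejected

1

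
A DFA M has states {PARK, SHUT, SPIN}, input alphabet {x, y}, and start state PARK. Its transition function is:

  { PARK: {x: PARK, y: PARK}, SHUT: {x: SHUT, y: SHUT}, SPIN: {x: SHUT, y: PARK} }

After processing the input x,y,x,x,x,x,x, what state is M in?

PARK

Trace: PARK -x-> PARK -y-> PARK -x-> PARK -x-> PARK -x-> PARK -x-> PARK -x-> PARK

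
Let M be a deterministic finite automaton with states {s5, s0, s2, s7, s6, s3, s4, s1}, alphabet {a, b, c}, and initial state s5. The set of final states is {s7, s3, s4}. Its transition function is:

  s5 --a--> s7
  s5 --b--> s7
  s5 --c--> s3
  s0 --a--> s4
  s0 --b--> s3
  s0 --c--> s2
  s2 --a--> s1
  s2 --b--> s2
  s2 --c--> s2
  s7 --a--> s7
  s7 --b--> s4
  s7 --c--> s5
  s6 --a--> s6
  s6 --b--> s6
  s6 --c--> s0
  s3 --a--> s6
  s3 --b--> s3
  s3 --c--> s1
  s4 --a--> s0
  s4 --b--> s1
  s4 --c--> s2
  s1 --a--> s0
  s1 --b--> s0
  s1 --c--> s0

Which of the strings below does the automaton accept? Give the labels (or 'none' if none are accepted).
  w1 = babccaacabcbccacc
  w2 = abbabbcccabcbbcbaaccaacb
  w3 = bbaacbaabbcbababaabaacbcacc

none

w1:
  start at s5
  read 'b': s5 → s7
  read 'a': s7 → s7
  read 'b': s7 → s4
  read 'c': s4 → s2
  read 'c': s2 → s2
  read 'a': s2 → s1
  read 'a': s1 → s0
  read 'c': s0 → s2
  read 'a': s2 → s1
  read 'b': s1 → s0
  read 'c': s0 → s2
  read 'b': s2 → s2
  read 'c': s2 → s2
  read 'c': s2 → s2
  read 'a': s2 → s1
  read 'c': s1 → s0
  read 'c': s0 → s2
  end s2, rejected
w2:
  start at s5
  read 'a': s5 → s7
  read 'b': s7 → s4
  read 'b': s4 → s1
  read 'a': s1 → s0
  read 'b': s0 → s3
  read 'b': s3 → s3
  read 'c': s3 → s1
  read 'c': s1 → s0
  read 'c': s0 → s2
  read 'a': s2 → s1
  read 'b': s1 → s0
  read 'c': s0 → s2
  read 'b': s2 → s2
  read 'b': s2 → s2
  read 'c': s2 → s2
  read 'b': s2 → s2
  read 'a': s2 → s1
  read 'a': s1 → s0
  read 'c': s0 → s2
  read 'c': s2 → s2
  read 'a': s2 → s1
  read 'a': s1 → s0
  read 'c': s0 → s2
  read 'b': s2 → s2
  end s2, rejected
w3:
  start at s5
  read 'b': s5 → s7
  read 'b': s7 → s4
  read 'a': s4 → s0
  read 'a': s0 → s4
  read 'c': s4 → s2
  read 'b': s2 → s2
  read 'a': s2 → s1
  read 'a': s1 → s0
  read 'b': s0 → s3
  read 'b': s3 → s3
  read 'c': s3 → s1
  read 'b': s1 → s0
  read 'a': s0 → s4
  read 'b': s4 → s1
  read 'a': s1 → s0
  read 'b': s0 → s3
  read 'a': s3 → s6
  read 'a': s6 → s6
  read 'b': s6 → s6
  read 'a': s6 → s6
  read 'a': s6 → s6
  read 'c': s6 → s0
  read 'b': s0 → s3
  read 'c': s3 → s1
  read 'a': s1 → s0
  read 'c': s0 → s2
  read 'c': s2 → s2
  end s2, rejected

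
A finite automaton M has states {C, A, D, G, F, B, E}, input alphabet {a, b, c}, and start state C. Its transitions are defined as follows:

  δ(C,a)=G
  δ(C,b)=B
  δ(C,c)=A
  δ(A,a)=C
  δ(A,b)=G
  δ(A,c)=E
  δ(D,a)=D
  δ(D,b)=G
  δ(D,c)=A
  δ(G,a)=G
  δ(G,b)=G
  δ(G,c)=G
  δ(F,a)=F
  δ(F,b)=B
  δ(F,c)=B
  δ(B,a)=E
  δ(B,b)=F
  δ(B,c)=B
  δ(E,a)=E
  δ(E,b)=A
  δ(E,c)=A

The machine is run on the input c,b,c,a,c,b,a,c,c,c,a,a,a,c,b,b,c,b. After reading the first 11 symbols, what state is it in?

C → A → G → G → G → G → G → G → G → G → G → G
After 11 symbols: G.

G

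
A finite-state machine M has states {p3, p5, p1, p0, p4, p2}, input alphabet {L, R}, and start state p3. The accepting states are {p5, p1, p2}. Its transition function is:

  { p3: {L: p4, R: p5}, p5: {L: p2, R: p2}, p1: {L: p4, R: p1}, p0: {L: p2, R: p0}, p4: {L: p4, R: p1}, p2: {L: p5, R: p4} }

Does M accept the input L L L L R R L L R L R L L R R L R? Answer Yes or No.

Yes

Trace: p3 -L-> p4 -L-> p4 -L-> p4 -L-> p4 -R-> p1 -R-> p1 -L-> p4 -L-> p4 -R-> p1 -L-> p4 -R-> p1 -L-> p4 -L-> p4 -R-> p1 -R-> p1 -L-> p4 -R-> p1
End state p1 is accepting.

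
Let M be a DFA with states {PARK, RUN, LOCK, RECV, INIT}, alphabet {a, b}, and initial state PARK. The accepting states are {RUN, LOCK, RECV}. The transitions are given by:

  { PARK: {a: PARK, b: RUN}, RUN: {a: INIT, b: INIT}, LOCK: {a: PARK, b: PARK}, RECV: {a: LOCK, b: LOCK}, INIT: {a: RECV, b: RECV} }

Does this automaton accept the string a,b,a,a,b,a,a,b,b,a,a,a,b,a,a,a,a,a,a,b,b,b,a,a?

PARK → PARK → RUN → INIT → RECV → LOCK → PARK → PARK → RUN → INIT → RECV → LOCK → PARK → RUN → INIT → RECV → LOCK → PARK → PARK → PARK → RUN → INIT → RECV → LOCK → PARK
End state PARK is not accepting.

No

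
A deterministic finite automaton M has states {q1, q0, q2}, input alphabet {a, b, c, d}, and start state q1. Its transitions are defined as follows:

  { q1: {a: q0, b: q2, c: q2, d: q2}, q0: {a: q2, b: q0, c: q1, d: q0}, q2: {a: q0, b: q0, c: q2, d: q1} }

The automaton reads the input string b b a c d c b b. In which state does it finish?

q0

q1 → q2 → q0 → q2 → q2 → q1 → q2 → q0 → q0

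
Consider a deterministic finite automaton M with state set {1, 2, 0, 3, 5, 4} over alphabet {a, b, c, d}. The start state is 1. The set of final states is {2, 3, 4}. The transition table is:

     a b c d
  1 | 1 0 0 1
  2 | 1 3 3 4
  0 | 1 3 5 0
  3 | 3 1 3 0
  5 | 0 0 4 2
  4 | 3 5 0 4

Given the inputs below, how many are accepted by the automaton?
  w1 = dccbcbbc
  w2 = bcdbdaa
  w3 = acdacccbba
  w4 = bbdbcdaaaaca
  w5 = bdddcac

1

w1: Trace: 1 -d-> 1 -c-> 0 -c-> 5 -b-> 0 -c-> 5 -b-> 0 -b-> 3 -c-> 3  → end 3, accepted
w2: Trace: 1 -b-> 0 -c-> 5 -d-> 2 -b-> 3 -d-> 0 -a-> 1 -a-> 1  → end 1, rejected
w3: Trace: 1 -a-> 1 -c-> 0 -d-> 0 -a-> 1 -c-> 0 -c-> 5 -c-> 4 -b-> 5 -b-> 0 -a-> 1  → end 1, rejected
w4: Trace: 1 -b-> 0 -b-> 3 -d-> 0 -b-> 3 -c-> 3 -d-> 0 -a-> 1 -a-> 1 -a-> 1 -a-> 1 -c-> 0 -a-> 1  → end 1, rejected
w5: Trace: 1 -b-> 0 -d-> 0 -d-> 0 -d-> 0 -c-> 5 -a-> 0 -c-> 5  → end 5, rejected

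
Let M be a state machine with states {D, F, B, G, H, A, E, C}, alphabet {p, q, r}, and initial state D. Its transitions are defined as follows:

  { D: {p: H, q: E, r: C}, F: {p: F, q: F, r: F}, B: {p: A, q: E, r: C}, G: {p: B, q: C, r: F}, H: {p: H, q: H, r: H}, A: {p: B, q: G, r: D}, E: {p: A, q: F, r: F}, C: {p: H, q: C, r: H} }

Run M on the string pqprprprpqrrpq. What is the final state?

H

Trace: D -p-> H -q-> H -p-> H -r-> H -p-> H -r-> H -p-> H -r-> H -p-> H -q-> H -r-> H -r-> H -p-> H -q-> H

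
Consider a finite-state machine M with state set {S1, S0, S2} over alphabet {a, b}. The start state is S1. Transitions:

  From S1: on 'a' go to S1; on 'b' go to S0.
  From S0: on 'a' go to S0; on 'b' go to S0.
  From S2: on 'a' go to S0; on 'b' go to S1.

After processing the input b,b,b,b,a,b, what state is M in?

S0

start at S1
read 'b': S1 → S0
read 'b': S0 → S0
read 'b': S0 → S0
read 'b': S0 → S0
read 'a': S0 → S0
read 'b': S0 → S0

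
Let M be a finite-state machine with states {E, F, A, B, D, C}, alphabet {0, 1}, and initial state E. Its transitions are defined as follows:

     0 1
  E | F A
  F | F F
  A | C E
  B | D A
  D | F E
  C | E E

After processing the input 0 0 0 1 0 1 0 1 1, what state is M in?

F

start at E
read '0': E → F
read '0': F → F
read '0': F → F
read '1': F → F
read '0': F → F
read '1': F → F
read '0': F → F
read '1': F → F
read '1': F → F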